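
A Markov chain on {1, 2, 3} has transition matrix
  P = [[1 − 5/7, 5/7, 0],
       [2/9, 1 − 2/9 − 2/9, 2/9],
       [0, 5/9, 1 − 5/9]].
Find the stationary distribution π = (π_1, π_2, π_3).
π = (2/11, 45/77, 18/77)

This is a birth-death chain on three states, which satisfies detailed balance: π_1 · P_{12} = π_2 · P_{21} and π_2 · P_{23} = π_3 · P_{32}.
From π_1 · 5/7 = π_2 · 2/9: π_2/π_1 = (5/7)/(2/9) = 45/14.
From π_2 · 2/9 = π_3 · 5/9: π_3/π_2 = (2/9)/(5/9) = 2/5.
Take π_1 proportional to 1; then unnormalized π = (1, 45/14, 9/7). Normalize by dividing by the sum 11/2:
  π = (2/11, 45/77, 18/77).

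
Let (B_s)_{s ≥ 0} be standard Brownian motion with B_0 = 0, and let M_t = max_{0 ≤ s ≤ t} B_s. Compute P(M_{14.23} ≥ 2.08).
P(M_{14.23} ≥ 2.08) = 2·P(B_{14.23} ≥ 2.08) = 2(1 − Φ(2.08/√14.23)) ≈ 0.5814

By the reflection principle for Brownian motion, P(M_t ≥ a) = 2 · P(B_t ≥ a) for a ≥ 0. Since B_t ~ N(0, t), P(B_t ≥ 2.08) = 1 − Φ(2.08/√t) = 1 − Φ(2.08/√14.23) = 1 − Φ(0.5514). So
  P(M_{14.23} ≥ 2.08) = 2(1 − Φ(0.5514)) ≈ 0.5814.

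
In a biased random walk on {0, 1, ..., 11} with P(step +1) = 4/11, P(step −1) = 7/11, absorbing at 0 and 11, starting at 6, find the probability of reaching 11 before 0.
P(hit 11 before 0) = (1 − (7/4)^6) / (1 − (7/4)^11) = 38759424/657710813

Let u_k denote P(reach 11 before 0 | start at k). Boundary: u_0 = 0, u_11 = 1. Recurrence: u_k = 4/11·u_{k+1} + 7/11·u_{k-1} for 1 ≤ k ≤ 10. Try u_k = A + B·r^k with r = q/p = (7/11)/(4/11) = 7/4. Substitution satisfies the recurrence; boundary conditions give:
  u_k = (1 − r^k) / (1 − r^N) = (1 − (7/4)^6) / (1 − (7/4)^11) = 38759424/657710813.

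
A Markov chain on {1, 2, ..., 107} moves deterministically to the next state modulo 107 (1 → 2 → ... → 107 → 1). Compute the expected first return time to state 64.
E[T_64 | X_0 = 64] = 107

The chain cycles deterministically, so starting at state 64 it returns in exactly 107 steps. Equivalently, the stationary distribution is uniform π_j = 1/107 for every state j, so by Kac's formula E[T_64] = 1/π_64 = 107.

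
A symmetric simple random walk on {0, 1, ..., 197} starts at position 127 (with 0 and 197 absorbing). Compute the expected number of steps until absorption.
E[τ | X_0 = 127] = 8890

Let v_k = E[τ | X_0 = k]. Boundary: v_0 = v_197 = 0. Recurrence: v_k = 1 + (v_{k-1} + v_{k+1})/2 for 1 ≤ k ≤ 196. The particular solution to v_k − (v_{k-1} + v_{k+1})/2 = 1 is v_k = −k^2. Adding homogeneous solution A + B k and matching boundaries gives v_k = k (197 − k). Substituting k = 127: v_127 = 127 · 70 = 8890.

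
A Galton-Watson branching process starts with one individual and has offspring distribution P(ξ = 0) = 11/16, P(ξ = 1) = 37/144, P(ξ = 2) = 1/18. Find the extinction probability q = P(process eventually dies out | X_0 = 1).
q = 1

Mean offspring μ = 0·11/16 + 1·37/144 + 2·1/18 = 53/144 ≤ 1. For μ ≤ 1 with offspring not concentrated at 1, the Galton-Watson process goes extinct almost surely, so q = 1.
(Algebraic check: The pgf is f(s) = 11/16 + 37/144·s + 1/18·s². The extinction probability q is the smallest fixed point of f in [0, 1]. Setting s = f(s):
  1/18·s² + (37/144 − 1)·s + 11/16 = 0
  1/18·s² − (11/16 + 1/18)·s + 11/16 = 0
which factors as (s − 1)·(1/18·s − 11/16) = 0, giving roots s = 1 and s = (11/16)/(1/18) = 99/8. Since 99/8 ≥ 1, the smallest root in [0, 1] is s = 1.)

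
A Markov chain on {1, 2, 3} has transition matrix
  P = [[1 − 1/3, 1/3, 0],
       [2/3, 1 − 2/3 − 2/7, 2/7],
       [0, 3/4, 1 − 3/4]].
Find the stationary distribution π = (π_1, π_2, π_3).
π = (42/71, 21/71, 8/71)

This is a birth-death chain on three states, which satisfies detailed balance: π_1 · P_{12} = π_2 · P_{21} and π_2 · P_{23} = π_3 · P_{32}.
From π_1 · 1/3 = π_2 · 2/3: π_2/π_1 = (1/3)/(2/3) = 1/2.
From π_2 · 2/7 = π_3 · 3/4: π_3/π_2 = (2/7)/(3/4) = 8/21.
Take π_1 proportional to 1; then unnormalized π = (1, 1/2, 4/21). Normalize by dividing by the sum 71/42:
  π = (42/71, 21/71, 8/71).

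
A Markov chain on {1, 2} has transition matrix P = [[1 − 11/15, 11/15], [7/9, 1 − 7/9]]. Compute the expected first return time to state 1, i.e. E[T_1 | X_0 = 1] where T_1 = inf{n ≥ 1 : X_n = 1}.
E[T_1 | X_0 = 1] = 1/π_1 = 68/35

For an irreducible recurrent Markov chain with stationary distribution π, E[T_i | X_0 = i] = 1/π_i (Kac's formula). Here π_1 = (7/9)/(11/15 + 7/9) = (7/9)/(68/45) = 35/68, so E[T_1 | X_0 = 1] = 1/π_1 = (11/15 + 7/9)/(7/9) = (68/45)/(7/9) = 68/35.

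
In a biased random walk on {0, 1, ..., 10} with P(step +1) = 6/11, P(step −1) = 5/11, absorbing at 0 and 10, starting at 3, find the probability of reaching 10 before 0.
P(hit 10 before 0) = (1 − (5/6)^3) / (1 − (5/6)^10) = 25474176/50700551

Let u_k denote P(reach 10 before 0 | start at k). Boundary: u_0 = 0, u_10 = 1. Recurrence: u_k = 6/11·u_{k+1} + 5/11·u_{k-1} for 1 ≤ k ≤ 9. Try u_k = A + B·r^k with r = q/p = (5/11)/(6/11) = 5/6. Substitution satisfies the recurrence; boundary conditions give:
  u_k = (1 − r^k) / (1 − r^N) = (1 − (5/6)^3) / (1 − (5/6)^10) = 25474176/50700551.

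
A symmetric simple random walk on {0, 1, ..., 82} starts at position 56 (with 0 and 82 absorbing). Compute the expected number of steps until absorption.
E[τ | X_0 = 56] = 1456

Let v_k = E[τ | X_0 = k]. Boundary: v_0 = v_82 = 0. Recurrence: v_k = 1 + (v_{k-1} + v_{k+1})/2 for 1 ≤ k ≤ 81. The particular solution to v_k − (v_{k-1} + v_{k+1})/2 = 1 is v_k = −k^2. Adding homogeneous solution A + B k and matching boundaries gives v_k = k (82 − k). Substituting k = 56: v_56 = 56 · 26 = 1456.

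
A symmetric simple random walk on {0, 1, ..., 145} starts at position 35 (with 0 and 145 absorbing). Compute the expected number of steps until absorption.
E[τ | X_0 = 35] = 3850

Let v_k = E[τ | X_0 = k]. Boundary: v_0 = v_145 = 0. Recurrence: v_k = 1 + (v_{k-1} + v_{k+1})/2 for 1 ≤ k ≤ 144. The particular solution to v_k − (v_{k-1} + v_{k+1})/2 = 1 is v_k = −k^2. Adding homogeneous solution A + B k and matching boundaries gives v_k = k (145 − k). Substituting k = 35: v_35 = 35 · 110 = 3850.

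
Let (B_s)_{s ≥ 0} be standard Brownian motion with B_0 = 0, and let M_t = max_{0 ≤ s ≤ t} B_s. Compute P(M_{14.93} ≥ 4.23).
P(M_{14.93} ≥ 4.23) = 2·P(B_{14.93} ≥ 4.23) = 2(1 − Φ(4.23/√14.93)) ≈ 0.2736

By the reflection principle for Brownian motion, P(M_t ≥ a) = 2 · P(B_t ≥ a) for a ≥ 0. Since B_t ~ N(0, t), P(B_t ≥ 4.23) = 1 − Φ(4.23/√t) = 1 − Φ(4.23/√14.93) = 1 − Φ(1.0947). So
  P(M_{14.93} ≥ 4.23) = 2(1 − Φ(1.0947)) ≈ 0.2736.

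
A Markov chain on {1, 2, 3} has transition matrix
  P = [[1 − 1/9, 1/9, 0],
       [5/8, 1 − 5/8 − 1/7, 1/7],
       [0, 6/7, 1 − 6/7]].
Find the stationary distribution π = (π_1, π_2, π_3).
π = (135/163, 24/163, 4/163)

This is a birth-death chain on three states, which satisfies detailed balance: π_1 · P_{12} = π_2 · P_{21} and π_2 · P_{23} = π_3 · P_{32}.
From π_1 · 1/9 = π_2 · 5/8: π_2/π_1 = (1/9)/(5/8) = 8/45.
From π_2 · 1/7 = π_3 · 6/7: π_3/π_2 = (1/7)/(6/7) = 1/6.
Take π_1 proportional to 1; then unnormalized π = (1, 8/45, 4/135). Normalize by dividing by the sum 163/135:
  π = (135/163, 24/163, 4/163).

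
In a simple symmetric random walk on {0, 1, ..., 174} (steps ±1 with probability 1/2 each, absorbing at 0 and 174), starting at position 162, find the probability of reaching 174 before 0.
P(hit 174 before 0) = 162/174 = 27/29

Let u_k = P(hit 174 before 0 | start at k). Then u_0 = 0, u_174 = 1, and u_k = u_{k-1}/2 + u_{k+1}/2 for 1 ≤ k ≤ 173. This harmonic recurrence is solved by u_k = k/174, giving u_162 = 162/174 = 27/29.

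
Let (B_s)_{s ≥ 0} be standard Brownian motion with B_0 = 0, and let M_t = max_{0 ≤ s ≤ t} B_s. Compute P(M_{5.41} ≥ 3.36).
P(M_{5.41} ≥ 3.36) = 2·P(B_{5.41} ≥ 3.36) = 2(1 − Φ(3.36/√5.41)) ≈ 0.1486

By the reflection principle for Brownian motion, P(M_t ≥ a) = 2 · P(B_t ≥ a) for a ≥ 0. Since B_t ~ N(0, t), P(B_t ≥ 3.36) = 1 − Φ(3.36/√t) = 1 − Φ(3.36/√5.41) = 1 − Φ(1.4446). So
  P(M_{5.41} ≥ 3.36) = 2(1 − Φ(1.4446)) ≈ 0.1486.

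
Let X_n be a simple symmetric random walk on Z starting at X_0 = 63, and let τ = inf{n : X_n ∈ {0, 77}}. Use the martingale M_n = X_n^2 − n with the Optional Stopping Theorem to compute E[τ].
E[τ] = 882

M_n = X_n^2 − n is a martingale (since E[X_{n+1}^2 | F_n] = X_n^2 + 1). By OST (τ has finite mean in a bounded region), E[M_τ] = E[M_0] = X_0^2 − 0 = 63^2 = 3969. Also E[M_τ] = E[X_τ^2] − E[τ]. The walk exits at 0 or 77, with P(hit 77 first) = 63/77, so E[X_τ^2] = 77^2 · 63/77 + 0 = 4851. Thus E[τ] = E[X_τ^2] − E[M_τ] = 4851 − 3969 = 882 = 63(77 − 63) = 882.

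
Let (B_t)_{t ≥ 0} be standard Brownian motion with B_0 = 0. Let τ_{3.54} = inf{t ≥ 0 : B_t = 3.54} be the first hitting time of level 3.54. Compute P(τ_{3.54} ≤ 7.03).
P(τ_{3.54} ≤ 7.03) = 2(1 − Φ(3.54/√7.03)) = 2(1 − Φ(1.3351)) ≈ 0.1818

By the reflection principle for standard BM, P(τ_b ≤ t) = 2 · P(B_t ≥ b). Since B_t ~ N(0, t), P(B_t ≥ 3.54) = 1 − Φ(3.54/√t) = 1 − Φ(3.54/√7.03) = 1 − Φ(1.3351) ≈ 0.09092. Doubling: P(τ_{3.54} ≤ 7.03) ≈ 2 · 0.09092 = 0.18184 ≈ 0.1818.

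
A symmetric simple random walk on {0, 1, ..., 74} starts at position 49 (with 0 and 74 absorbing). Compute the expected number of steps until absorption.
E[τ | X_0 = 49] = 1225

Let v_k = E[τ | X_0 = k]. Boundary: v_0 = v_74 = 0. Recurrence: v_k = 1 + (v_{k-1} + v_{k+1})/2 for 1 ≤ k ≤ 73. The particular solution to v_k − (v_{k-1} + v_{k+1})/2 = 1 is v_k = −k^2. Adding homogeneous solution A + B k and matching boundaries gives v_k = k (74 − k). Substituting k = 49: v_49 = 49 · 25 = 1225.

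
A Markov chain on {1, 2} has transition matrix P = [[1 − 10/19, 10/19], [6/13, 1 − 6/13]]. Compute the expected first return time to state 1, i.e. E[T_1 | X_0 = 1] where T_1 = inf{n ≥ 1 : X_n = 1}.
E[T_1 | X_0 = 1] = 1/π_1 = 122/57

For an irreducible recurrent Markov chain with stationary distribution π, E[T_i | X_0 = i] = 1/π_i (Kac's formula). Here π_1 = (6/13)/(10/19 + 6/13) = (6/13)/(244/247) = 57/122, so E[T_1 | X_0 = 1] = 1/π_1 = (10/19 + 6/13)/(6/13) = (244/247)/(6/13) = 122/57.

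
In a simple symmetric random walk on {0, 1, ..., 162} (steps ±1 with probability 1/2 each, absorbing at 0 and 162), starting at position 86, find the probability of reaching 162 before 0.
P(hit 162 before 0) = 86/162 = 43/81

Let u_k = P(hit 162 before 0 | start at k). Then u_0 = 0, u_162 = 1, and u_k = u_{k-1}/2 + u_{k+1}/2 for 1 ≤ k ≤ 161. This harmonic recurrence is solved by u_k = k/162, giving u_86 = 86/162 = 43/81.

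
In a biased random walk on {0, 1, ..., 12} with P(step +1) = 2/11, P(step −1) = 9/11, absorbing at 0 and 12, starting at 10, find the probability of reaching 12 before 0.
P(hit 12 before 0) = (1 − (9/2)^10) / (1 − (9/2)^12) = 181131604/3667916005

Let u_k denote P(reach 12 before 0 | start at k). Boundary: u_0 = 0, u_12 = 1. Recurrence: u_k = 2/11·u_{k+1} + 9/11·u_{k-1} for 1 ≤ k ≤ 11. Try u_k = A + B·r^k with r = q/p = (9/11)/(2/11) = 9/2. Substitution satisfies the recurrence; boundary conditions give:
  u_k = (1 − r^k) / (1 − r^N) = (1 − (9/2)^10) / (1 − (9/2)^12) = 181131604/3667916005.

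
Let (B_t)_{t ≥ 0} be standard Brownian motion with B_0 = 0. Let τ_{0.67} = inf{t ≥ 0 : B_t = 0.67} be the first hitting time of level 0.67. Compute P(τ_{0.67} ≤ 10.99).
P(τ_{0.67} ≤ 10.99) = 2(1 − Φ(0.67/√10.99)) = 2(1 − Φ(0.2021)) ≈ 0.8398

By the reflection principle for standard BM, P(τ_b ≤ t) = 2 · P(B_t ≥ b). Since B_t ~ N(0, t), P(B_t ≥ 0.67) = 1 − Φ(0.67/√t) = 1 − Φ(0.67/√10.99) = 1 − Φ(0.2021) ≈ 0.41992. Doubling: P(τ_{0.67} ≤ 10.99) ≈ 2 · 0.41992 = 0.83984 ≈ 0.8398.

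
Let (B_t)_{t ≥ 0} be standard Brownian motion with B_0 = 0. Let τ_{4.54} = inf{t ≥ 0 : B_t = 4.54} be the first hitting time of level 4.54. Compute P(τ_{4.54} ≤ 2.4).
P(τ_{4.54} ≤ 2.4) = 2(1 − Φ(4.54/√2.4)) = 2(1 − Φ(2.9306)) ≈ 0.0034

By the reflection principle for standard BM, P(τ_b ≤ t) = 2 · P(B_t ≥ b). Since B_t ~ N(0, t), P(B_t ≥ 4.54) = 1 − Φ(4.54/√t) = 1 − Φ(4.54/√2.4) = 1 − Φ(2.9306) ≈ 0.00169. Doubling: P(τ_{4.54} ≤ 2.4) ≈ 2 · 0.00169 = 0.00338 ≈ 0.0034.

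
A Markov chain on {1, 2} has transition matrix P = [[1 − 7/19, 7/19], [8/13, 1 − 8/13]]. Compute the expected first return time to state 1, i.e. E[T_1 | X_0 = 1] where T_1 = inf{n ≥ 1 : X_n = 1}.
E[T_1 | X_0 = 1] = 1/π_1 = 243/152

For an irreducible recurrent Markov chain with stationary distribution π, E[T_i | X_0 = i] = 1/π_i (Kac's formula). Here π_1 = (8/13)/(7/19 + 8/13) = (8/13)/(243/247) = 152/243, so E[T_1 | X_0 = 1] = 1/π_1 = (7/19 + 8/13)/(8/13) = (243/247)/(8/13) = 243/152.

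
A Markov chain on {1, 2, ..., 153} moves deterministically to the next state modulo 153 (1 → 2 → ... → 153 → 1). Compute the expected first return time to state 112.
E[T_112 | X_0 = 112] = 153

The chain cycles deterministically, so starting at state 112 it returns in exactly 153 steps. Equivalently, the stationary distribution is uniform π_j = 1/153 for every state j, so by Kac's formula E[T_112] = 1/π_112 = 153.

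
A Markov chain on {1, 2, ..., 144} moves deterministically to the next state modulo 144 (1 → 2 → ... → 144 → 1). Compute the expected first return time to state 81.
E[T_81 | X_0 = 81] = 144

The chain cycles deterministically, so starting at state 81 it returns in exactly 144 steps. Equivalently, the stationary distribution is uniform π_j = 1/144 for every state j, so by Kac's formula E[T_81] = 1/π_81 = 144.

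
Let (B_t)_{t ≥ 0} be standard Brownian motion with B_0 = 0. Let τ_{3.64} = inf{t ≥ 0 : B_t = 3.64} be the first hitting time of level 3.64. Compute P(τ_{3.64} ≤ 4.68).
P(τ_{3.64} ≤ 4.68) = 2(1 − Φ(3.64/√4.68)) = 2(1 − Φ(1.6826)) ≈ 0.0925

By the reflection principle for standard BM, P(τ_b ≤ t) = 2 · P(B_t ≥ b). Since B_t ~ N(0, t), P(B_t ≥ 3.64) = 1 − Φ(3.64/√t) = 1 − Φ(3.64/√4.68) = 1 − Φ(1.6826) ≈ 0.04623. Doubling: P(τ_{3.64} ≤ 4.68) ≈ 2 · 0.04623 = 0.09246 ≈ 0.0925.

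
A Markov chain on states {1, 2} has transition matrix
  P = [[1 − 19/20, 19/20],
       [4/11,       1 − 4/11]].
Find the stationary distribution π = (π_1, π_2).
π_1 = 80/289, π_2 = 209/289

Solve πP = π with π_1 + π_2 = 1. From πP = π: π_1 · (1 − 19/20) + π_2 · 4/11 = π_1 ⇒ π_2 · 4/11 = π_1 · 19/20 ⇒ π_2/π_1 = (19/20)/(4/11) = 209/80. Together with π_1 + π_2 = 1:
  π_1 = (4/11)/(19/20 + 4/11) = (4/11)/(289/220) = 80/289,
  π_2 = (19/20)/(19/20 + 4/11) = (19/20)/(289/220) = 209/289.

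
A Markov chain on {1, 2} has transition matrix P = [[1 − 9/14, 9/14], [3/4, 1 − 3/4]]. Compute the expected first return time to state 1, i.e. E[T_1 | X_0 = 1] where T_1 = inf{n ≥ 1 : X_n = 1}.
E[T_1 | X_0 = 1] = 1/π_1 = 13/7

For an irreducible recurrent Markov chain with stationary distribution π, E[T_i | X_0 = i] = 1/π_i (Kac's formula). Here π_1 = (3/4)/(9/14 + 3/4) = (3/4)/(39/28) = 7/13, so E[T_1 | X_0 = 1] = 1/π_1 = (9/14 + 3/4)/(3/4) = (39/28)/(3/4) = 13/7.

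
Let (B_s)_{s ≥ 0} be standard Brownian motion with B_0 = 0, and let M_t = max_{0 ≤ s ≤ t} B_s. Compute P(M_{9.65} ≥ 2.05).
P(M_{9.65} ≥ 2.05) = 2·P(B_{9.65} ≥ 2.05) = 2(1 − Φ(2.05/√9.65)) ≈ 0.5093

By the reflection principle for Brownian motion, P(M_t ≥ a) = 2 · P(B_t ≥ a) for a ≥ 0. Since B_t ~ N(0, t), P(B_t ≥ 2.05) = 1 − Φ(2.05/√t) = 1 − Φ(2.05/√9.65) = 1 − Φ(0.6599). So
  P(M_{9.65} ≥ 2.05) = 2(1 − Φ(0.6599)) ≈ 0.5093.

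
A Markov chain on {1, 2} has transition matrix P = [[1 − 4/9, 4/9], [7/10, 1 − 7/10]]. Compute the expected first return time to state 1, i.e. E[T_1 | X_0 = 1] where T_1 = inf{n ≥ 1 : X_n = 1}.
E[T_1 | X_0 = 1] = 1/π_1 = 103/63

For an irreducible recurrent Markov chain with stationary distribution π, E[T_i | X_0 = i] = 1/π_i (Kac's formula). Here π_1 = (7/10)/(4/9 + 7/10) = (7/10)/(103/90) = 63/103, so E[T_1 | X_0 = 1] = 1/π_1 = (4/9 + 7/10)/(7/10) = (103/90)/(7/10) = 103/63.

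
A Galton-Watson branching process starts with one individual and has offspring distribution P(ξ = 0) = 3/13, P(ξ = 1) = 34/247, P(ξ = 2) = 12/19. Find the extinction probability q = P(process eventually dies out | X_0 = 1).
q = 19/52

The pgf is f(s) = 3/13 + 34/247·s + 12/19·s². The extinction probability q is the smallest fixed point of f in [0, 1]. Setting s = f(s):
  12/19·s² + (34/247 − 1)·s + 3/13 = 0
  12/19·s² − (3/13 + 12/19)·s + 3/13 = 0
which factors as (s − 1)·(12/19·s − 3/13) = 0, giving roots s = 1 and s = (3/13)/(12/19) = 19/52.
Mean offspring μ = 34/247 + 2·12/19 = 346/247 > 1 (supercritical), so q < 1. The extinction probability is the smaller root: q = (3/13)/(12/19) = 19/52.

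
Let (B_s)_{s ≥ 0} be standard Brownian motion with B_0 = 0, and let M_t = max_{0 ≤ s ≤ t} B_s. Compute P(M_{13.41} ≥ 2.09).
P(M_{13.41} ≥ 2.09) = 2·P(B_{13.41} ≥ 2.09) = 2(1 − Φ(2.09/√13.41)) ≈ 0.5682

By the reflection principle for Brownian motion, P(M_t ≥ a) = 2 · P(B_t ≥ a) for a ≥ 0. Since B_t ~ N(0, t), P(B_t ≥ 2.09) = 1 − Φ(2.09/√t) = 1 − Φ(2.09/√13.41) = 1 − Φ(0.5707). So
  P(M_{13.41} ≥ 2.09) = 2(1 − Φ(0.5707)) ≈ 0.5682.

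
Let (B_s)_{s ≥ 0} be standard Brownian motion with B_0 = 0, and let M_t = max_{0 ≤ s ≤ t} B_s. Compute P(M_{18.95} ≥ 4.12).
P(M_{18.95} ≥ 4.12) = 2·P(B_{18.95} ≥ 4.12) = 2(1 − Φ(4.12/√18.95)) ≈ 0.3439

By the reflection principle for Brownian motion, P(M_t ≥ a) = 2 · P(B_t ≥ a) for a ≥ 0. Since B_t ~ N(0, t), P(B_t ≥ 4.12) = 1 − Φ(4.12/√t) = 1 − Φ(4.12/√18.95) = 1 − Φ(0.9464). So
  P(M_{18.95} ≥ 4.12) = 2(1 − Φ(0.9464)) ≈ 0.3439.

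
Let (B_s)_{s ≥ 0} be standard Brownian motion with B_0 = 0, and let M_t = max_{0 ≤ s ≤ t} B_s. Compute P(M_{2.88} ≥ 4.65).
P(M_{2.88} ≥ 4.65) = 2·P(B_{2.88} ≥ 4.65) = 2(1 − Φ(4.65/√2.88)) ≈ 0.0061

By the reflection principle for Brownian motion, P(M_t ≥ a) = 2 · P(B_t ≥ a) for a ≥ 0. Since B_t ~ N(0, t), P(B_t ≥ 4.65) = 1 − Φ(4.65/√t) = 1 − Φ(4.65/√2.88) = 1 − Φ(2.7400). So
  P(M_{2.88} ≥ 4.65) = 2(1 − Φ(2.7400)) ≈ 0.0061.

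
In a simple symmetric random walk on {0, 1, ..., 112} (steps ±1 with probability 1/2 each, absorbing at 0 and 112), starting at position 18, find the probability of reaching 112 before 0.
P(hit 112 before 0) = 18/112 = 9/56

Let u_k = P(hit 112 before 0 | start at k). Then u_0 = 0, u_112 = 1, and u_k = u_{k-1}/2 + u_{k+1}/2 for 1 ≤ k ≤ 111. This harmonic recurrence is solved by u_k = k/112, giving u_18 = 18/112 = 9/56.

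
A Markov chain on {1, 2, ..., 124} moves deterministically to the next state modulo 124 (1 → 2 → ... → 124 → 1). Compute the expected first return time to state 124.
E[T_124 | X_0 = 124] = 124

The chain cycles deterministically, so starting at state 124 it returns in exactly 124 steps. Equivalently, the stationary distribution is uniform π_j = 1/124 for every state j, so by Kac's formula E[T_124] = 1/π_124 = 124.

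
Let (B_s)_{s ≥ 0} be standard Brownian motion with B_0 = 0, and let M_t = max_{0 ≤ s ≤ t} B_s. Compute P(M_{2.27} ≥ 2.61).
P(M_{2.27} ≥ 2.61) = 2·P(B_{2.27} ≥ 2.61) = 2(1 − Φ(2.61/√2.27)) ≈ 0.0832

By the reflection principle for Brownian motion, P(M_t ≥ a) = 2 · P(B_t ≥ a) for a ≥ 0. Since B_t ~ N(0, t), P(B_t ≥ 2.61) = 1 − Φ(2.61/√t) = 1 − Φ(2.61/√2.27) = 1 − Φ(1.7323). So
  P(M_{2.27} ≥ 2.61) = 2(1 − Φ(1.7323)) ≈ 0.0832.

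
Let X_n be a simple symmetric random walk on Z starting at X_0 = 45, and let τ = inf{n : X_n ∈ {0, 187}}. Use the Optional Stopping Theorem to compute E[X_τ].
E[X_τ] = 45

X_n is a martingale and τ is a bounded-mean stopping time (indeed τ is finite a.s. with bounded expectation since the walk is in a bounded region). By the OST, E[X_τ] = E[X_0] = 45. Equivalently: E[X_τ] = 187 · P(hit 187 first) + 0 · P(hit 0 first) = 187 · (45/187) = 45.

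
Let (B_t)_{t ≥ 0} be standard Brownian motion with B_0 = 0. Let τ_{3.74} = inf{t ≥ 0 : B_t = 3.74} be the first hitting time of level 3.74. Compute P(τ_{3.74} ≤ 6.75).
P(τ_{3.74} ≤ 6.75) = 2(1 − Φ(3.74/√6.75)) = 2(1 − Φ(1.4395)) ≈ 0.1500

By the reflection principle for standard BM, P(τ_b ≤ t) = 2 · P(B_t ≥ b). Since B_t ~ N(0, t), P(B_t ≥ 3.74) = 1 − Φ(3.74/√t) = 1 − Φ(3.74/√6.75) = 1 − Φ(1.4395) ≈ 0.07500. Doubling: P(τ_{3.74} ≤ 6.75) ≈ 2 · 0.07500 = 0.15000 ≈ 0.1500.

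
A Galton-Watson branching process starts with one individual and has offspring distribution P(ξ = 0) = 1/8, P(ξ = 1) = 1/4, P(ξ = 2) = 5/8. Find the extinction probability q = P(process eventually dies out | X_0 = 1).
q = 1/5

The pgf is f(s) = 1/8 + 1/4·s + 5/8·s². The extinction probability q is the smallest fixed point of f in [0, 1]. Setting s = f(s):
  5/8·s² + (1/4 − 1)·s + 1/8 = 0
  5/8·s² − (1/8 + 5/8)·s + 1/8 = 0
which factors as (s − 1)·(5/8·s − 1/8) = 0, giving roots s = 1 and s = (1/8)/(5/8) = 1/5.
Mean offspring μ = 1/4 + 2·5/8 = 3/2 > 1 (supercritical), so q < 1. The extinction probability is the smaller root: q = (1/8)/(5/8) = 1/5.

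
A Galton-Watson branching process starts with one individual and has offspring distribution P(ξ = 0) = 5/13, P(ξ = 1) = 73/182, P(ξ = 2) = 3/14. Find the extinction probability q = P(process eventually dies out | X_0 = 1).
q = 1

Mean offspring μ = 0·5/13 + 1·73/182 + 2·3/14 = 151/182 ≤ 1. For μ ≤ 1 with offspring not concentrated at 1, the Galton-Watson process goes extinct almost surely, so q = 1.
(Algebraic check: The pgf is f(s) = 5/13 + 73/182·s + 3/14·s². The extinction probability q is the smallest fixed point of f in [0, 1]. Setting s = f(s):
  3/14·s² + (73/182 − 1)·s + 5/13 = 0
  3/14·s² − (5/13 + 3/14)·s + 5/13 = 0
which factors as (s − 1)·(3/14·s − 5/13) = 0, giving roots s = 1 and s = (5/13)/(3/14) = 70/39. Since 70/39 ≥ 1, the smallest root in [0, 1] is s = 1.)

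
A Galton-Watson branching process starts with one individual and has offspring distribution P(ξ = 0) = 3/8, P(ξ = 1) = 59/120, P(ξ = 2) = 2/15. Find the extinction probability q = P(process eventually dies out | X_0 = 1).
q = 1

Mean offspring μ = 0·3/8 + 1·59/120 + 2·2/15 = 91/120 ≤ 1. For μ ≤ 1 with offspring not concentrated at 1, the Galton-Watson process goes extinct almost surely, so q = 1.
(Algebraic check: The pgf is f(s) = 3/8 + 59/120·s + 2/15·s². The extinction probability q is the smallest fixed point of f in [0, 1]. Setting s = f(s):
  2/15·s² + (59/120 − 1)·s + 3/8 = 0
  2/15·s² − (3/8 + 2/15)·s + 3/8 = 0
which factors as (s − 1)·(2/15·s − 3/8) = 0, giving roots s = 1 and s = (3/8)/(2/15) = 45/16. Since 45/16 ≥ 1, the smallest root in [0, 1] is s = 1.)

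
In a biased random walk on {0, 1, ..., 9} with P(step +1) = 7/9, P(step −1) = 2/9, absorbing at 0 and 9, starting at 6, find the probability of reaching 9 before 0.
P(hit 9 before 0) = (1 − (2/7)^6) / (1 − (2/7)^9) = 120393/120457

Let u_k denote P(reach 9 before 0 | start at k). Boundary: u_0 = 0, u_9 = 1. Recurrence: u_k = 7/9·u_{k+1} + 2/9·u_{k-1} for 1 ≤ k ≤ 8. Try u_k = A + B·r^k with r = q/p = (2/9)/(7/9) = 2/7. Substitution satisfies the recurrence; boundary conditions give:
  u_k = (1 − r^k) / (1 − r^N) = (1 − (2/7)^6) / (1 − (2/7)^9) = 120393/120457.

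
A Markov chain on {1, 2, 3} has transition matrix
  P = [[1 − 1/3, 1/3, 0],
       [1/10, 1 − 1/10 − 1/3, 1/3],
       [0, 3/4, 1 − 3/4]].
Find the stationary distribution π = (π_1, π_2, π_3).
π = (27/157, 90/157, 40/157)

This is a birth-death chain on three states, which satisfies detailed balance: π_1 · P_{12} = π_2 · P_{21} and π_2 · P_{23} = π_3 · P_{32}.
From π_1 · 1/3 = π_2 · 1/10: π_2/π_1 = (1/3)/(1/10) = 10/3.
From π_2 · 1/3 = π_3 · 3/4: π_3/π_2 = (1/3)/(3/4) = 4/9.
Take π_1 proportional to 1; then unnormalized π = (1, 10/3, 40/27). Normalize by dividing by the sum 157/27:
  π = (27/157, 90/157, 40/157).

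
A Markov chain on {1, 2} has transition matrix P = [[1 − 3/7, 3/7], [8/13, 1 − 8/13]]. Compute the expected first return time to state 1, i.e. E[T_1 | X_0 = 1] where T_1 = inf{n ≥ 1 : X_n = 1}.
E[T_1 | X_0 = 1] = 1/π_1 = 95/56

For an irreducible recurrent Markov chain with stationary distribution π, E[T_i | X_0 = i] = 1/π_i (Kac's formula). Here π_1 = (8/13)/(3/7 + 8/13) = (8/13)/(95/91) = 56/95, so E[T_1 | X_0 = 1] = 1/π_1 = (3/7 + 8/13)/(8/13) = (95/91)/(8/13) = 95/56.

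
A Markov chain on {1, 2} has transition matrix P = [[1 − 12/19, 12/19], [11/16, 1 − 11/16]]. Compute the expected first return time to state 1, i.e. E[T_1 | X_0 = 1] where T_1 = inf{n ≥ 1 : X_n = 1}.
E[T_1 | X_0 = 1] = 1/π_1 = 401/209

For an irreducible recurrent Markov chain with stationary distribution π, E[T_i | X_0 = i] = 1/π_i (Kac's formula). Here π_1 = (11/16)/(12/19 + 11/16) = (11/16)/(401/304) = 209/401, so E[T_1 | X_0 = 1] = 1/π_1 = (12/19 + 11/16)/(11/16) = (401/304)/(11/16) = 401/209.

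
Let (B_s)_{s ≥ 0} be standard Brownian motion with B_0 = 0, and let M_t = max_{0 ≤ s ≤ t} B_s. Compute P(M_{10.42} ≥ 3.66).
P(M_{10.42} ≥ 3.66) = 2·P(B_{10.42} ≥ 3.66) = 2(1 − Φ(3.66/√10.42)) ≈ 0.2569

By the reflection principle for Brownian motion, P(M_t ≥ a) = 2 · P(B_t ≥ a) for a ≥ 0. Since B_t ~ N(0, t), P(B_t ≥ 3.66) = 1 − Φ(3.66/√t) = 1 − Φ(3.66/√10.42) = 1 − Φ(1.1338). So
  P(M_{10.42} ≥ 3.66) = 2(1 − Φ(1.1338)) ≈ 0.2569.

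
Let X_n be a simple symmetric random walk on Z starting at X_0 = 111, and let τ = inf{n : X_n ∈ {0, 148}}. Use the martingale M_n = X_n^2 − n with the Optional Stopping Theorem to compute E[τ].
E[τ] = 4107

M_n = X_n^2 − n is a martingale (since E[X_{n+1}^2 | F_n] = X_n^2 + 1). By OST (τ has finite mean in a bounded region), E[M_τ] = E[M_0] = X_0^2 − 0 = 111^2 = 12321. Also E[M_τ] = E[X_τ^2] − E[τ]. The walk exits at 0 or 148, with P(hit 148 first) = 111/148, so E[X_τ^2] = 148^2 · 111/148 + 0 = 16428. Thus E[τ] = E[X_τ^2] − E[M_τ] = 16428 − 12321 = 4107 = 111(148 − 111) = 4107.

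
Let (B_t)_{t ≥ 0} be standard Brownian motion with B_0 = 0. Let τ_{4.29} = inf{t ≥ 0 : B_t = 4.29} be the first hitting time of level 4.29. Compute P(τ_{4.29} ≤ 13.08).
P(τ_{4.29} ≤ 13.08) = 2(1 − Φ(4.29/√13.08)) = 2(1 − Φ(1.1862)) ≈ 0.2355

By the reflection principle for standard BM, P(τ_b ≤ t) = 2 · P(B_t ≥ b). Since B_t ~ N(0, t), P(B_t ≥ 4.29) = 1 − Φ(4.29/√t) = 1 − Φ(4.29/√13.08) = 1 − Φ(1.1862) ≈ 0.11777. Doubling: P(τ_{4.29} ≤ 13.08) ≈ 2 · 0.11777 = 0.23554 ≈ 0.2355.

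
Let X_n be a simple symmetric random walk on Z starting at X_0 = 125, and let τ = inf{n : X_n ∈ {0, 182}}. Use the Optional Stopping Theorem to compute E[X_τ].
E[X_τ] = 125

X_n is a martingale and τ is a bounded-mean stopping time (indeed τ is finite a.s. with bounded expectation since the walk is in a bounded region). By the OST, E[X_τ] = E[X_0] = 125. Equivalently: E[X_τ] = 182 · P(hit 182 first) + 0 · P(hit 0 first) = 182 · (125/182) = 125.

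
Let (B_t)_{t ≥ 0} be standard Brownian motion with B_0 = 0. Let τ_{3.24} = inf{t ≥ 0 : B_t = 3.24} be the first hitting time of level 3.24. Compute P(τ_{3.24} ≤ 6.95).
P(τ_{3.24} ≤ 6.95) = 2(1 − Φ(3.24/√6.95)) = 2(1 − Φ(1.2290)) ≈ 0.2191

By the reflection principle for standard BM, P(τ_b ≤ t) = 2 · P(B_t ≥ b). Since B_t ~ N(0, t), P(B_t ≥ 3.24) = 1 − Φ(3.24/√t) = 1 − Φ(3.24/√6.95) = 1 − Φ(1.2290) ≈ 0.10954. Doubling: P(τ_{3.24} ≤ 6.95) ≈ 2 · 0.10954 = 0.21908 ≈ 0.2191.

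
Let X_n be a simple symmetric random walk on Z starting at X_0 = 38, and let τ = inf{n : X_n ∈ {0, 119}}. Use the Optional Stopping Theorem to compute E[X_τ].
E[X_τ] = 38

X_n is a martingale and τ is a bounded-mean stopping time (indeed τ is finite a.s. with bounded expectation since the walk is in a bounded region). By the OST, E[X_τ] = E[X_0] = 38. Equivalently: E[X_τ] = 119 · P(hit 119 first) + 0 · P(hit 0 first) = 119 · (38/119) = 38.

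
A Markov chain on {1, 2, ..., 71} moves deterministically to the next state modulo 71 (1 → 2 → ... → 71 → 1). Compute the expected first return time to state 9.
E[T_9 | X_0 = 9] = 71

The chain cycles deterministically, so starting at state 9 it returns in exactly 71 steps. Equivalently, the stationary distribution is uniform π_j = 1/71 for every state j, so by Kac's formula E[T_9] = 1/π_9 = 71.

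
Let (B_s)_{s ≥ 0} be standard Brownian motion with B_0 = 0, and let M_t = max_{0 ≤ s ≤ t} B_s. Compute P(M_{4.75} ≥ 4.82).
P(M_{4.75} ≥ 4.82) = 2·P(B_{4.75} ≥ 4.82) = 2(1 − Φ(4.82/√4.75)) ≈ 0.0270

By the reflection principle for Brownian motion, P(M_t ≥ a) = 2 · P(B_t ≥ a) for a ≥ 0. Since B_t ~ N(0, t), P(B_t ≥ 4.82) = 1 − Φ(4.82/√t) = 1 − Φ(4.82/√4.75) = 1 − Φ(2.2116). So
  P(M_{4.75} ≥ 4.82) = 2(1 − Φ(2.2116)) ≈ 0.0270.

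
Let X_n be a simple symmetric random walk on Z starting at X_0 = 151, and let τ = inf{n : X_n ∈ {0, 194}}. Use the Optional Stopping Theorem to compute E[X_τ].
E[X_τ] = 151

X_n is a martingale and τ is a bounded-mean stopping time (indeed τ is finite a.s. with bounded expectation since the walk is in a bounded region). By the OST, E[X_τ] = E[X_0] = 151. Equivalently: E[X_τ] = 194 · P(hit 194 first) + 0 · P(hit 0 first) = 194 · (151/194) = 151.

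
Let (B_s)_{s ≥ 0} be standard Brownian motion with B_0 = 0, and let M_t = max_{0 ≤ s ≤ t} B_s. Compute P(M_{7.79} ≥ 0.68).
P(M_{7.79} ≥ 0.68) = 2·P(B_{7.79} ≥ 0.68) = 2(1 − Φ(0.68/√7.79)) ≈ 0.8075

By the reflection principle for Brownian motion, P(M_t ≥ a) = 2 · P(B_t ≥ a) for a ≥ 0. Since B_t ~ N(0, t), P(B_t ≥ 0.68) = 1 − Φ(0.68/√t) = 1 − Φ(0.68/√7.79) = 1 − Φ(0.2436). So
  P(M_{7.79} ≥ 0.68) = 2(1 − Φ(0.2436)) ≈ 0.8075.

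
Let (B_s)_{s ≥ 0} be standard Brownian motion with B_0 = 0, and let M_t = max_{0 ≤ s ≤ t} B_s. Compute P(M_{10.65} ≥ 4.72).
P(M_{10.65} ≥ 4.72) = 2·P(B_{10.65} ≥ 4.72) = 2(1 − Φ(4.72/√10.65)) ≈ 0.1481

By the reflection principle for Brownian motion, P(M_t ≥ a) = 2 · P(B_t ≥ a) for a ≥ 0. Since B_t ~ N(0, t), P(B_t ≥ 4.72) = 1 − Φ(4.72/√t) = 1 − Φ(4.72/√10.65) = 1 − Φ(1.4463). So
  P(M_{10.65} ≥ 4.72) = 2(1 − Φ(1.4463)) ≈ 0.1481.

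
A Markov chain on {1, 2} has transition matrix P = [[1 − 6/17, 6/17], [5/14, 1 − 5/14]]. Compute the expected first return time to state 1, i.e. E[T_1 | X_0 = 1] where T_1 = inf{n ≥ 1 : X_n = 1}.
E[T_1 | X_0 = 1] = 1/π_1 = 169/85

For an irreducible recurrent Markov chain with stationary distribution π, E[T_i | X_0 = i] = 1/π_i (Kac's formula). Here π_1 = (5/14)/(6/17 + 5/14) = (5/14)/(169/238) = 85/169, so E[T_1 | X_0 = 1] = 1/π_1 = (6/17 + 5/14)/(5/14) = (169/238)/(5/14) = 169/85.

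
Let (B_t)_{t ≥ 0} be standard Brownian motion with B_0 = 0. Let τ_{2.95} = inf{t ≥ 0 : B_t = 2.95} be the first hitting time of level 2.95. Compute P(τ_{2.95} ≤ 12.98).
P(τ_{2.95} ≤ 12.98) = 2(1 − Φ(2.95/√12.98)) = 2(1 − Φ(0.8188)) ≈ 0.4129

By the reflection principle for standard BM, P(τ_b ≤ t) = 2 · P(B_t ≥ b). Since B_t ~ N(0, t), P(B_t ≥ 2.95) = 1 − Φ(2.95/√t) = 1 − Φ(2.95/√12.98) = 1 − Φ(0.8188) ≈ 0.20645. Doubling: P(τ_{2.95} ≤ 12.98) ≈ 2 · 0.20645 = 0.41290 ≈ 0.4129.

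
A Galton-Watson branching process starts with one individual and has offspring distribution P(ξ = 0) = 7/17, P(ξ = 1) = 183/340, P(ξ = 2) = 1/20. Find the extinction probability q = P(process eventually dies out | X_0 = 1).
q = 1

Mean offspring μ = 0·7/17 + 1·183/340 + 2·1/20 = 217/340 ≤ 1. For μ ≤ 1 with offspring not concentrated at 1, the Galton-Watson process goes extinct almost surely, so q = 1.
(Algebraic check: The pgf is f(s) = 7/17 + 183/340·s + 1/20·s². The extinction probability q is the smallest fixed point of f in [0, 1]. Setting s = f(s):
  1/20·s² + (183/340 − 1)·s + 7/17 = 0
  1/20·s² − (7/17 + 1/20)·s + 7/17 = 0
which factors as (s − 1)·(1/20·s − 7/17) = 0, giving roots s = 1 and s = (7/17)/(1/20) = 140/17. Since 140/17 ≥ 1, the smallest root in [0, 1] is s = 1.)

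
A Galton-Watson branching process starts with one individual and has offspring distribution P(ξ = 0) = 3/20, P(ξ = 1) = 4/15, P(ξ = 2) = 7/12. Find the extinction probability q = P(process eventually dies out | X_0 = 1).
q = 9/35

The pgf is f(s) = 3/20 + 4/15·s + 7/12·s². The extinction probability q is the smallest fixed point of f in [0, 1]. Setting s = f(s):
  7/12·s² + (4/15 − 1)·s + 3/20 = 0
  7/12·s² − (3/20 + 7/12)·s + 3/20 = 0
which factors as (s − 1)·(7/12·s − 3/20) = 0, giving roots s = 1 and s = (3/20)/(7/12) = 9/35.
Mean offspring μ = 4/15 + 2·7/12 = 43/30 > 1 (supercritical), so q < 1. The extinction probability is the smaller root: q = (3/20)/(7/12) = 9/35.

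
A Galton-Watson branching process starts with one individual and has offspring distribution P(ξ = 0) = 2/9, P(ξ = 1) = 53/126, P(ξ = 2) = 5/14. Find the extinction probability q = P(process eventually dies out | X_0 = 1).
q = 28/45

The pgf is f(s) = 2/9 + 53/126·s + 5/14·s². The extinction probability q is the smallest fixed point of f in [0, 1]. Setting s = f(s):
  5/14·s² + (53/126 − 1)·s + 2/9 = 0
  5/14·s² − (2/9 + 5/14)·s + 2/9 = 0
which factors as (s − 1)·(5/14·s − 2/9) = 0, giving roots s = 1 and s = (2/9)/(5/14) = 28/45.
Mean offspring μ = 53/126 + 2·5/14 = 143/126 > 1 (supercritical), so q < 1. The extinction probability is the smaller root: q = (2/9)/(5/14) = 28/45.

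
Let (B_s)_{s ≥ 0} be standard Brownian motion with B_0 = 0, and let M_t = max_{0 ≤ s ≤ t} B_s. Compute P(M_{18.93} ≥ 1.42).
P(M_{18.93} ≥ 1.42) = 2·P(B_{18.93} ≥ 1.42) = 2(1 − Φ(1.42/√18.93)) ≈ 0.7441

By the reflection principle for Brownian motion, P(M_t ≥ a) = 2 · P(B_t ≥ a) for a ≥ 0. Since B_t ~ N(0, t), P(B_t ≥ 1.42) = 1 − Φ(1.42/√t) = 1 − Φ(1.42/√18.93) = 1 − Φ(0.3264). So
  P(M_{18.93} ≥ 1.42) = 2(1 − Φ(0.3264)) ≈ 0.7441.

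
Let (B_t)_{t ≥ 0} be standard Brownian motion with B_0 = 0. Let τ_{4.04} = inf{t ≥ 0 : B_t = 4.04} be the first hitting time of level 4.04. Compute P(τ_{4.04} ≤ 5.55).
P(τ_{4.04} ≤ 5.55) = 2(1 − Φ(4.04/√5.55)) = 2(1 − Φ(1.7149)) ≈ 0.0864

By the reflection principle for standard BM, P(τ_b ≤ t) = 2 · P(B_t ≥ b). Since B_t ~ N(0, t), P(B_t ≥ 4.04) = 1 − Φ(4.04/√t) = 1 − Φ(4.04/√5.55) = 1 − Φ(1.7149) ≈ 0.04318. Doubling: P(τ_{4.04} ≤ 5.55) ≈ 2 · 0.04318 = 0.08636 ≈ 0.0864.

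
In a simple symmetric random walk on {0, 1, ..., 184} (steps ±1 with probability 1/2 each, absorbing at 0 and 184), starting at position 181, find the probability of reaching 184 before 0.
P(hit 184 before 0) = 181/184

Let u_k = P(hit 184 before 0 | start at k). Then u_0 = 0, u_184 = 1, and u_k = u_{k-1}/2 + u_{k+1}/2 for 1 ≤ k ≤ 183. This harmonic recurrence is solved by u_k = k/184, giving u_181 = 181/184.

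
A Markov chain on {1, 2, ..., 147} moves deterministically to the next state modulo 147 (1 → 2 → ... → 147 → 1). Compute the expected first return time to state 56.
E[T_56 | X_0 = 56] = 147

The chain cycles deterministically, so starting at state 56 it returns in exactly 147 steps. Equivalently, the stationary distribution is uniform π_j = 1/147 for every state j, so by Kac's formula E[T_56] = 1/π_56 = 147.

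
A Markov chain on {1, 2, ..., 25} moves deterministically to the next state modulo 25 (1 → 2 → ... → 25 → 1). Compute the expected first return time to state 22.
E[T_22 | X_0 = 22] = 25

The chain cycles deterministically, so starting at state 22 it returns in exactly 25 steps. Equivalently, the stationary distribution is uniform π_j = 1/25 for every state j, so by Kac's formula E[T_22] = 1/π_22 = 25.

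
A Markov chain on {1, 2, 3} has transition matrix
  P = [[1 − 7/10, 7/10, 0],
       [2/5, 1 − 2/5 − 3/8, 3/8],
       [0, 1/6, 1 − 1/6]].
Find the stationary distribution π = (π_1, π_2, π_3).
π = (16/107, 28/107, 63/107)

This is a birth-death chain on three states, which satisfies detailed balance: π_1 · P_{12} = π_2 · P_{21} and π_2 · P_{23} = π_3 · P_{32}.
From π_1 · 7/10 = π_2 · 2/5: π_2/π_1 = (7/10)/(2/5) = 7/4.
From π_2 · 3/8 = π_3 · 1/6: π_3/π_2 = (3/8)/(1/6) = 9/4.
Take π_1 proportional to 1; then unnormalized π = (1, 7/4, 63/16). Normalize by dividing by the sum 107/16:
  π = (16/107, 28/107, 63/107).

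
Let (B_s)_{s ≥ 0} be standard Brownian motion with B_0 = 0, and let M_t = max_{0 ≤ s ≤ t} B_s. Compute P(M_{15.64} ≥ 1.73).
P(M_{15.64} ≥ 1.73) = 2·P(B_{15.64} ≥ 1.73) = 2(1 − Φ(1.73/√15.64)) ≈ 0.6618

By the reflection principle for Brownian motion, P(M_t ≥ a) = 2 · P(B_t ≥ a) for a ≥ 0. Since B_t ~ N(0, t), P(B_t ≥ 1.73) = 1 − Φ(1.73/√t) = 1 − Φ(1.73/√15.64) = 1 − Φ(0.4374). So
  P(M_{15.64} ≥ 1.73) = 2(1 − Φ(0.4374)) ≈ 0.6618.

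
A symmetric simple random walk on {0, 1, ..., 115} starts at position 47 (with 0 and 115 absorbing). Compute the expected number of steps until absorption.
E[τ | X_0 = 47] = 3196

Let v_k = E[τ | X_0 = k]. Boundary: v_0 = v_115 = 0. Recurrence: v_k = 1 + (v_{k-1} + v_{k+1})/2 for 1 ≤ k ≤ 114. The particular solution to v_k − (v_{k-1} + v_{k+1})/2 = 1 is v_k = −k^2. Adding homogeneous solution A + B k and matching boundaries gives v_k = k (115 − k). Substituting k = 47: v_47 = 47 · 68 = 3196.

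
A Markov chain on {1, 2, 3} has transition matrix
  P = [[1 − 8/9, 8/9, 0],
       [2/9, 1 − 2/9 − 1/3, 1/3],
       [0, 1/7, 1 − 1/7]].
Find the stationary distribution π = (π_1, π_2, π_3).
π = (3/43, 12/43, 28/43)

This is a birth-death chain on three states, which satisfies detailed balance: π_1 · P_{12} = π_2 · P_{21} and π_2 · P_{23} = π_3 · P_{32}.
From π_1 · 8/9 = π_2 · 2/9: π_2/π_1 = (8/9)/(2/9) = 4.
From π_2 · 1/3 = π_3 · 1/7: π_3/π_2 = (1/3)/(1/7) = 7/3.
Take π_1 proportional to 1; then unnormalized π = (1, 4, 28/3). Normalize by dividing by the sum 43/3:
  π = (3/43, 12/43, 28/43).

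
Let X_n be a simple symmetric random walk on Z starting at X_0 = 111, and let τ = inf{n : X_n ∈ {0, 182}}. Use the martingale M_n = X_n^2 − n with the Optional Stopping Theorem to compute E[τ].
E[τ] = 7881

M_n = X_n^2 − n is a martingale (since E[X_{n+1}^2 | F_n] = X_n^2 + 1). By OST (τ has finite mean in a bounded region), E[M_τ] = E[M_0] = X_0^2 − 0 = 111^2 = 12321. Also E[M_τ] = E[X_τ^2] − E[τ]. The walk exits at 0 or 182, with P(hit 182 first) = 111/182, so E[X_τ^2] = 182^2 · 111/182 + 0 = 20202. Thus E[τ] = E[X_τ^2] − E[M_τ] = 20202 − 12321 = 7881 = 111(182 − 111) = 7881.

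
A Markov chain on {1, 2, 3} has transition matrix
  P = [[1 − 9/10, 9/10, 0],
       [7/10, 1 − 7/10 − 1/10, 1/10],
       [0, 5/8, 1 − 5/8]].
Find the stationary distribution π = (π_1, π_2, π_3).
π = (175/436, 225/436, 9/109)

This is a birth-death chain on three states, which satisfies detailed balance: π_1 · P_{12} = π_2 · P_{21} and π_2 · P_{23} = π_3 · P_{32}.
From π_1 · 9/10 = π_2 · 7/10: π_2/π_1 = (9/10)/(7/10) = 9/7.
From π_2 · 1/10 = π_3 · 5/8: π_3/π_2 = (1/10)/(5/8) = 4/25.
Take π_1 proportional to 1; then unnormalized π = (1, 9/7, 36/175). Normalize by dividing by the sum 436/175:
  π = (175/436, 225/436, 9/109).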